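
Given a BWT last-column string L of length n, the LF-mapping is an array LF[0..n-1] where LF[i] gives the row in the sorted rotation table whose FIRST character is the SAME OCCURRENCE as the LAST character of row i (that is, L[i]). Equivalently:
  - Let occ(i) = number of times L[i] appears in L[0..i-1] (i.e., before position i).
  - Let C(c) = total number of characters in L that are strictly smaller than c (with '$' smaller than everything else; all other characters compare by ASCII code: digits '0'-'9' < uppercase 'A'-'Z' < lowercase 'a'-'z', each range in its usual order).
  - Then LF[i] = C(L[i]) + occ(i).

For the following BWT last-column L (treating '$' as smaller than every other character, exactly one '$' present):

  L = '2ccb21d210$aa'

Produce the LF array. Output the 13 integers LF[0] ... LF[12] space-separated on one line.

Answer: 4 10 11 9 5 2 12 6 3 1 0 7 8

Derivation:
Char counts: '$':1, '0':1, '1':2, '2':3, 'a':2, 'b':1, 'c':2, 'd':1
C (first-col start): C('$')=0, C('0')=1, C('1')=2, C('2')=4, C('a')=7, C('b')=9, C('c')=10, C('d')=12
L[0]='2': occ=0, LF[0]=C('2')+0=4+0=4
L[1]='c': occ=0, LF[1]=C('c')+0=10+0=10
L[2]='c': occ=1, LF[2]=C('c')+1=10+1=11
L[3]='b': occ=0, LF[3]=C('b')+0=9+0=9
L[4]='2': occ=1, LF[4]=C('2')+1=4+1=5
L[5]='1': occ=0, LF[5]=C('1')+0=2+0=2
L[6]='d': occ=0, LF[6]=C('d')+0=12+0=12
L[7]='2': occ=2, LF[7]=C('2')+2=4+2=6
L[8]='1': occ=1, LF[8]=C('1')+1=2+1=3
L[9]='0': occ=0, LF[9]=C('0')+0=1+0=1
L[10]='$': occ=0, LF[10]=C('$')+0=0+0=0
L[11]='a': occ=0, LF[11]=C('a')+0=7+0=7
L[12]='a': occ=1, LF[12]=C('a')+1=7+1=8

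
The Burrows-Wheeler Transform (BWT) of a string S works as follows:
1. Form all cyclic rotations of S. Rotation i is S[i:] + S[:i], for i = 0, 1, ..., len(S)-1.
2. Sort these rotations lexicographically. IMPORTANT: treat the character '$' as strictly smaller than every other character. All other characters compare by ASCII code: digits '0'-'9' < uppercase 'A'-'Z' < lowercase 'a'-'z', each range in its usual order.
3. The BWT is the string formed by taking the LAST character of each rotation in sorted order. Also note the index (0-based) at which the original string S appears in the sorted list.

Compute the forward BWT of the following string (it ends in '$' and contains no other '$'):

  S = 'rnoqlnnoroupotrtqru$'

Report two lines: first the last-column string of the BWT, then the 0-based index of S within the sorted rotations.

Answer: uqlrnnnpruot$otqroro
12

Derivation:
All 20 rotations (rotation i = S[i:]+S[:i]):
  rot[0] = rnoqlnnoroupotrtqru$
  rot[1] = noqlnnoroupotrtqru$r
  rot[2] = oqlnnoroupotrtqru$rn
  rot[3] = qlnnoroupotrtqru$rno
  rot[4] = lnnoroupotrtqru$rnoq
  rot[5] = nnoroupotrtqru$rnoql
  rot[6] = noroupotrtqru$rnoqln
  rot[7] = oroupotrtqru$rnoqlnn
  rot[8] = roupotrtqru$rnoqlnno
  rot[9] = oupotrtqru$rnoqlnnor
  rot[10] = upotrtqru$rnoqlnnoro
  rot[11] = potrtqru$rnoqlnnorou
  rot[12] = otrtqru$rnoqlnnoroup
  rot[13] = trtqru$rnoqlnnoroupo
  rot[14] = rtqru$rnoqlnnoroupot
  rot[15] = tqru$rnoqlnnoroupotr
  rot[16] = qru$rnoqlnnoroupotrt
  rot[17] = ru$rnoqlnnoroupotrtq
  rot[18] = u$rnoqlnnoroupotrtqr
  rot[19] = $rnoqlnnoroupotrtqru
Sorted (with $ < everything):
  sorted[0] = $rnoqlnnoroupotrtqru  (last char: 'u')
  sorted[1] = lnnoroupotrtqru$rnoq  (last char: 'q')
  sorted[2] = nnoroupotrtqru$rnoql  (last char: 'l')
  sorted[3] = noqlnnoroupotrtqru$r  (last char: 'r')
  sorted[4] = noroupotrtqru$rnoqln  (last char: 'n')
  sorted[5] = oqlnnoroupotrtqru$rn  (last char: 'n')
  sorted[6] = oroupotrtqru$rnoqlnn  (last char: 'n')
  sorted[7] = otrtqru$rnoqlnnoroup  (last char: 'p')
  sorted[8] = oupotrtqru$rnoqlnnor  (last char: 'r')
  sorted[9] = potrtqru$rnoqlnnorou  (last char: 'u')
  sorted[10] = qlnnoroupotrtqru$rno  (last char: 'o')
  sorted[11] = qru$rnoqlnnoroupotrt  (last char: 't')
  sorted[12] = rnoqlnnoroupotrtqru$  (last char: '$')
  sorted[13] = roupotrtqru$rnoqlnno  (last char: 'o')
  sorted[14] = rtqru$rnoqlnnoroupot  (last char: 't')
  sorted[15] = ru$rnoqlnnoroupotrtq  (last char: 'q')
  sorted[16] = tqru$rnoqlnnoroupotr  (last char: 'r')
  sorted[17] = trtqru$rnoqlnnoroupo  (last char: 'o')
  sorted[18] = u$rnoqlnnoroupotrtqr  (last char: 'r')
  sorted[19] = upotrtqru$rnoqlnnoro  (last char: 'o')
Last column: uqlrnnnpruot$otqroro
Original string S is at sorted index 12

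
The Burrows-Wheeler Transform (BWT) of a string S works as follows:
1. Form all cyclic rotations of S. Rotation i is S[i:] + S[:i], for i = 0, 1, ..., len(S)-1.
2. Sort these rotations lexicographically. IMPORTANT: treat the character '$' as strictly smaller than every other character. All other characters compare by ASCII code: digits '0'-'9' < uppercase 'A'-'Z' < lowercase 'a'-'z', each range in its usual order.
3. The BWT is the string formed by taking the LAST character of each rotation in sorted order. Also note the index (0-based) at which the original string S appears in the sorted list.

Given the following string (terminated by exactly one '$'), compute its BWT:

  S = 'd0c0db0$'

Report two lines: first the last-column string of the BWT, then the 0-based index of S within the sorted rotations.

Answer: 0bdcd0$0
6

Derivation:
All 8 rotations (rotation i = S[i:]+S[:i]):
  rot[0] = d0c0db0$
  rot[1] = 0c0db0$d
  rot[2] = c0db0$d0
  rot[3] = 0db0$d0c
  rot[4] = db0$d0c0
  rot[5] = b0$d0c0d
  rot[6] = 0$d0c0db
  rot[7] = $d0c0db0
Sorted (with $ < everything):
  sorted[0] = $d0c0db0  (last char: '0')
  sorted[1] = 0$d0c0db  (last char: 'b')
  sorted[2] = 0c0db0$d  (last char: 'd')
  sorted[3] = 0db0$d0c  (last char: 'c')
  sorted[4] = b0$d0c0d  (last char: 'd')
  sorted[5] = c0db0$d0  (last char: '0')
  sorted[6] = d0c0db0$  (last char: '$')
  sorted[7] = db0$d0c0  (last char: '0')
Last column: 0bdcd0$0
Original string S is at sorted index 6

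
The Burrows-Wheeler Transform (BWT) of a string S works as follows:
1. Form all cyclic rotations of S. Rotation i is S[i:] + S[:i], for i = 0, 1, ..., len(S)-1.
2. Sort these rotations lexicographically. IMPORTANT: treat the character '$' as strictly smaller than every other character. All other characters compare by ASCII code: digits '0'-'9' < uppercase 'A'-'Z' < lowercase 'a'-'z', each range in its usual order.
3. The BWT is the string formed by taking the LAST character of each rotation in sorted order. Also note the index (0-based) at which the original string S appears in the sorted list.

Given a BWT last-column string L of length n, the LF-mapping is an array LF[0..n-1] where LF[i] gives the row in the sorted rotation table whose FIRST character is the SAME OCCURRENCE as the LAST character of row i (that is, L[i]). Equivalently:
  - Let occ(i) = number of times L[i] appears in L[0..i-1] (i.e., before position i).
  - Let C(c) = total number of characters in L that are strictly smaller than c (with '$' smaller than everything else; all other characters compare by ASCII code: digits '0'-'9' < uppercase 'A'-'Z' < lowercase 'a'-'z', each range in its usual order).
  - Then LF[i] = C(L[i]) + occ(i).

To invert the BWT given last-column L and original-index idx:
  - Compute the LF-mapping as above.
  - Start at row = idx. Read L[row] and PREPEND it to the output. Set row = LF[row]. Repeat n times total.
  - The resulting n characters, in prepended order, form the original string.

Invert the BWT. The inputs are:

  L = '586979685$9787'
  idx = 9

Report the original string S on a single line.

Answer: 8798976796585$

Derivation:
LF mapping: 1 8 3 11 5 12 4 9 2 0 13 6 10 7
Walk LF starting at row 9, prepending L[row]:
  step 1: row=9, L[9]='$', prepend. Next row=LF[9]=0
  step 2: row=0, L[0]='5', prepend. Next row=LF[0]=1
  step 3: row=1, L[1]='8', prepend. Next row=LF[1]=8
  step 4: row=8, L[8]='5', prepend. Next row=LF[8]=2
  step 5: row=2, L[2]='6', prepend. Next row=LF[2]=3
  step 6: row=3, L[3]='9', prepend. Next row=LF[3]=11
  step 7: row=11, L[11]='7', prepend. Next row=LF[11]=6
  step 8: row=6, L[6]='6', prepend. Next row=LF[6]=4
  step 9: row=4, L[4]='7', prepend. Next row=LF[4]=5
  step 10: row=5, L[5]='9', prepend. Next row=LF[5]=12
  step 11: row=12, L[12]='8', prepend. Next row=LF[12]=10
  step 12: row=10, L[10]='9', prepend. Next row=LF[10]=13
  step 13: row=13, L[13]='7', prepend. Next row=LF[13]=7
  step 14: row=7, L[7]='8', prepend. Next row=LF[7]=9
Reversed output: 8798976796585$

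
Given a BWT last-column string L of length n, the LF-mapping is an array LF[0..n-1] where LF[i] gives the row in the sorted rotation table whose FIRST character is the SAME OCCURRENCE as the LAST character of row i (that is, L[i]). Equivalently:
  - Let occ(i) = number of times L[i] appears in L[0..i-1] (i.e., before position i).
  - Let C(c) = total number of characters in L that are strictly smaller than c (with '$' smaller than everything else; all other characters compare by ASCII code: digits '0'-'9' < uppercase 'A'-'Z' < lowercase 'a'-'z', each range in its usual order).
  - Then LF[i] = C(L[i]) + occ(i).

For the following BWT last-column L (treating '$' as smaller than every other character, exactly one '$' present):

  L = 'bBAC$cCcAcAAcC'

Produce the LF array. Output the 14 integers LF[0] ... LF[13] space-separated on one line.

Answer: 9 5 1 6 0 10 7 11 2 12 3 4 13 8

Derivation:
Char counts: '$':1, 'A':4, 'B':1, 'C':3, 'b':1, 'c':4
C (first-col start): C('$')=0, C('A')=1, C('B')=5, C('C')=6, C('b')=9, C('c')=10
L[0]='b': occ=0, LF[0]=C('b')+0=9+0=9
L[1]='B': occ=0, LF[1]=C('B')+0=5+0=5
L[2]='A': occ=0, LF[2]=C('A')+0=1+0=1
L[3]='C': occ=0, LF[3]=C('C')+0=6+0=6
L[4]='$': occ=0, LF[4]=C('$')+0=0+0=0
L[5]='c': occ=0, LF[5]=C('c')+0=10+0=10
L[6]='C': occ=1, LF[6]=C('C')+1=6+1=7
L[7]='c': occ=1, LF[7]=C('c')+1=10+1=11
L[8]='A': occ=1, LF[8]=C('A')+1=1+1=2
L[9]='c': occ=2, LF[9]=C('c')+2=10+2=12
L[10]='A': occ=2, LF[10]=C('A')+2=1+2=3
L[11]='A': occ=3, LF[11]=C('A')+3=1+3=4
L[12]='c': occ=3, LF[12]=C('c')+3=10+3=13
L[13]='C': occ=2, LF[13]=C('C')+2=6+2=8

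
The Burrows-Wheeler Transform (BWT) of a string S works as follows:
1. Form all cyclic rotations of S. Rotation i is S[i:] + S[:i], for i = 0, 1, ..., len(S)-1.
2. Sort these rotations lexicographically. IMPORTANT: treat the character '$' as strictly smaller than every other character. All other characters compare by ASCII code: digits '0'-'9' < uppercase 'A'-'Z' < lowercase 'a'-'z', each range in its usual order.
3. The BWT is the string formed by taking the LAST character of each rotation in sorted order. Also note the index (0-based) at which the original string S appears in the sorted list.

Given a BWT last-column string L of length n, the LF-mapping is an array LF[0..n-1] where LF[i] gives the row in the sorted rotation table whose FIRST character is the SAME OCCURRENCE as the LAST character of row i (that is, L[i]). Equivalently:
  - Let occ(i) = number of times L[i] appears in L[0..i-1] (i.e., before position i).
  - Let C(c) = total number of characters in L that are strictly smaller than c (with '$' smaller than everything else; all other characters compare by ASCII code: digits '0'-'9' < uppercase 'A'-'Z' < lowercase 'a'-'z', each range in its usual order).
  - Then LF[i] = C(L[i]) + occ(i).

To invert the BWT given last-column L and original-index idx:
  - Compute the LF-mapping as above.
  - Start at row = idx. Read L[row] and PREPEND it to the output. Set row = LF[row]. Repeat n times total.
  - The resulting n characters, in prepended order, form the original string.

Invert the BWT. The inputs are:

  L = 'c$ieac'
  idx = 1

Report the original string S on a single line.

Answer: aecic$

Derivation:
LF mapping: 2 0 5 4 1 3
Walk LF starting at row 1, prepending L[row]:
  step 1: row=1, L[1]='$', prepend. Next row=LF[1]=0
  step 2: row=0, L[0]='c', prepend. Next row=LF[0]=2
  step 3: row=2, L[2]='i', prepend. Next row=LF[2]=5
  step 4: row=5, L[5]='c', prepend. Next row=LF[5]=3
  step 5: row=3, L[3]='e', prepend. Next row=LF[3]=4
  step 6: row=4, L[4]='a', prepend. Next row=LF[4]=1
Reversed output: aecic$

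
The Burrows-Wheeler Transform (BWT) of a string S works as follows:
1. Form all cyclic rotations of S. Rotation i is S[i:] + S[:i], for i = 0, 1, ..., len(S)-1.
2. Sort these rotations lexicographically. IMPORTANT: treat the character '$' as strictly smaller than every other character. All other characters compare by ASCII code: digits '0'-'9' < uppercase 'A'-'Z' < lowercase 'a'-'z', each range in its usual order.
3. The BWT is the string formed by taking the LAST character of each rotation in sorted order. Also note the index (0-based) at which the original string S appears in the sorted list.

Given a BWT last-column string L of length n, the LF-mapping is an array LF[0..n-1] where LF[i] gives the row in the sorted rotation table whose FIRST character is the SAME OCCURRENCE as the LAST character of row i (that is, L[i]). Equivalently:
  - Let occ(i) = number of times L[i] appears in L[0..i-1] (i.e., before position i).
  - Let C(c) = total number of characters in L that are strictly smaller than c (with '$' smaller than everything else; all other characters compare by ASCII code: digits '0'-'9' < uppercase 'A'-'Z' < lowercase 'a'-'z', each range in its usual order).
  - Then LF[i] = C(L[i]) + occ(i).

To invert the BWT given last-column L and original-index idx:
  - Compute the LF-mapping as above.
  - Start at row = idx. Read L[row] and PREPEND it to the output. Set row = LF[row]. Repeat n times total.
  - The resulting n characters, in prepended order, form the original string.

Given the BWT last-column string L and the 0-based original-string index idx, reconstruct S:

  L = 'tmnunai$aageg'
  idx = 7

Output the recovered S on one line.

Answer: iguanamagnet$

Derivation:
LF mapping: 11 8 9 12 10 1 7 0 2 3 5 4 6
Walk LF starting at row 7, prepending L[row]:
  step 1: row=7, L[7]='$', prepend. Next row=LF[7]=0
  step 2: row=0, L[0]='t', prepend. Next row=LF[0]=11
  step 3: row=11, L[11]='e', prepend. Next row=LF[11]=4
  step 4: row=4, L[4]='n', prepend. Next row=LF[4]=10
  step 5: row=10, L[10]='g', prepend. Next row=LF[10]=5
  step 6: row=5, L[5]='a', prepend. Next row=LF[5]=1
  step 7: row=1, L[1]='m', prepend. Next row=LF[1]=8
  step 8: row=8, L[8]='a', prepend. Next row=LF[8]=2
  step 9: row=2, L[2]='n', prepend. Next row=LF[2]=9
  step 10: row=9, L[9]='a', prepend. Next row=LF[9]=3
  step 11: row=3, L[3]='u', prepend. Next row=LF[3]=12
  step 12: row=12, L[12]='g', prepend. Next row=LF[12]=6
  step 13: row=6, L[6]='i', prepend. Next row=LF[6]=7
Reversed output: iguanamagnet$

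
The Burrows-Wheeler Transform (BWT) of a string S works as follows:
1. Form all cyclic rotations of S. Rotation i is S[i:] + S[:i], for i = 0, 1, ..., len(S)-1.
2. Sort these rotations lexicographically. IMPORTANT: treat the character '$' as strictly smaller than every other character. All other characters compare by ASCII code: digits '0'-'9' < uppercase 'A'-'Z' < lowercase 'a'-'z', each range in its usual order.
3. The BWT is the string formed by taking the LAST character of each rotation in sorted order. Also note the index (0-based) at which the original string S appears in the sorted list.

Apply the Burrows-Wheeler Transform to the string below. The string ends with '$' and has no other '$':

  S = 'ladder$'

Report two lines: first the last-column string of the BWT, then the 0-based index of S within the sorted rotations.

All 7 rotations (rotation i = S[i:]+S[:i]):
  rot[0] = ladder$
  rot[1] = adder$l
  rot[2] = dder$la
  rot[3] = der$lad
  rot[4] = er$ladd
  rot[5] = r$ladde
  rot[6] = $ladder
Sorted (with $ < everything):
  sorted[0] = $ladder  (last char: 'r')
  sorted[1] = adder$l  (last char: 'l')
  sorted[2] = dder$la  (last char: 'a')
  sorted[3] = der$lad  (last char: 'd')
  sorted[4] = er$ladd  (last char: 'd')
  sorted[5] = ladder$  (last char: '$')
  sorted[6] = r$ladde  (last char: 'e')
Last column: rladd$e
Original string S is at sorted index 5

Answer: rladd$e
5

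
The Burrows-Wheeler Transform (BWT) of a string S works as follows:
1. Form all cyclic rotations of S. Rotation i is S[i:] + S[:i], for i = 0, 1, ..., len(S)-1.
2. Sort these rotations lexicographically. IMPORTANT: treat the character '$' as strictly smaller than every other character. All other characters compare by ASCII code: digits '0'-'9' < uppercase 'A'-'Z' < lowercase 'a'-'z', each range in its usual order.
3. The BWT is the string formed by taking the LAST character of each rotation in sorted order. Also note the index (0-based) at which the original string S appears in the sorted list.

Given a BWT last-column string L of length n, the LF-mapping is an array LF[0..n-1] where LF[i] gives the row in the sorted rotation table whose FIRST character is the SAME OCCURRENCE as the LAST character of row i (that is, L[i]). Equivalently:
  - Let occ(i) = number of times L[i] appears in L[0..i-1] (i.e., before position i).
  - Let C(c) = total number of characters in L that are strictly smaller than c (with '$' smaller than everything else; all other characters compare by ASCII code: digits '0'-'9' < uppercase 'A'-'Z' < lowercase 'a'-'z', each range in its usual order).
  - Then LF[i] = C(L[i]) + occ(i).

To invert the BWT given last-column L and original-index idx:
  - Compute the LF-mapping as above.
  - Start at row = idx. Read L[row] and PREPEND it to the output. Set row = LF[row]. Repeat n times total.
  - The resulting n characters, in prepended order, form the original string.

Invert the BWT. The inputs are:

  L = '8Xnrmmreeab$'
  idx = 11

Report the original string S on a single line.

Answer: remembranX8$

Derivation:
LF mapping: 1 2 9 10 7 8 11 5 6 3 4 0
Walk LF starting at row 11, prepending L[row]:
  step 1: row=11, L[11]='$', prepend. Next row=LF[11]=0
  step 2: row=0, L[0]='8', prepend. Next row=LF[0]=1
  step 3: row=1, L[1]='X', prepend. Next row=LF[1]=2
  step 4: row=2, L[2]='n', prepend. Next row=LF[2]=9
  step 5: row=9, L[9]='a', prepend. Next row=LF[9]=3
  step 6: row=3, L[3]='r', prepend. Next row=LF[3]=10
  step 7: row=10, L[10]='b', prepend. Next row=LF[10]=4
  step 8: row=4, L[4]='m', prepend. Next row=LF[4]=7
  step 9: row=7, L[7]='e', prepend. Next row=LF[7]=5
  step 10: row=5, L[5]='m', prepend. Next row=LF[5]=8
  step 11: row=8, L[8]='e', prepend. Next row=LF[8]=6
  step 12: row=6, L[6]='r', prepend. Next row=LF[6]=11
Reversed output: remembranX8$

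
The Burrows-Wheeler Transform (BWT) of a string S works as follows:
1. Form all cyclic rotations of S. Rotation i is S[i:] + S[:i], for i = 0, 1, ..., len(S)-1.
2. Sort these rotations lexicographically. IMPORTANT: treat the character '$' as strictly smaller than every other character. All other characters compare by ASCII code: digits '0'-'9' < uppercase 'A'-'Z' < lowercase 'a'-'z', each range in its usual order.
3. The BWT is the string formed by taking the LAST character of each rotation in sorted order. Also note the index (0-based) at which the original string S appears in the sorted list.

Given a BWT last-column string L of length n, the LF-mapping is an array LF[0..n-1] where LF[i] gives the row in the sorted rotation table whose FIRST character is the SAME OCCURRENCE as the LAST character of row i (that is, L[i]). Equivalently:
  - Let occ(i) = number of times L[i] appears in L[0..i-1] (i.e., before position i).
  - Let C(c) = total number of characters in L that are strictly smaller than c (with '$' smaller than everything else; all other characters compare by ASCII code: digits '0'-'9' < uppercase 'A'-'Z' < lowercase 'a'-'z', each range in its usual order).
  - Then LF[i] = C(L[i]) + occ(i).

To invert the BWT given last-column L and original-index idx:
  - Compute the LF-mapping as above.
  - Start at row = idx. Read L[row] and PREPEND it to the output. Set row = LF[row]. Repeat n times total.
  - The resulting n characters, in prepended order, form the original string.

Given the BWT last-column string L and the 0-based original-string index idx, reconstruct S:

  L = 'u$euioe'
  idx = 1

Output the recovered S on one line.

Answer: eeuiou$

Derivation:
LF mapping: 5 0 1 6 3 4 2
Walk LF starting at row 1, prepending L[row]:
  step 1: row=1, L[1]='$', prepend. Next row=LF[1]=0
  step 2: row=0, L[0]='u', prepend. Next row=LF[0]=5
  step 3: row=5, L[5]='o', prepend. Next row=LF[5]=4
  step 4: row=4, L[4]='i', prepend. Next row=LF[4]=3
  step 5: row=3, L[3]='u', prepend. Next row=LF[3]=6
  step 6: row=6, L[6]='e', prepend. Next row=LF[6]=2
  step 7: row=2, L[2]='e', prepend. Next row=LF[2]=1
Reversed output: eeuiou$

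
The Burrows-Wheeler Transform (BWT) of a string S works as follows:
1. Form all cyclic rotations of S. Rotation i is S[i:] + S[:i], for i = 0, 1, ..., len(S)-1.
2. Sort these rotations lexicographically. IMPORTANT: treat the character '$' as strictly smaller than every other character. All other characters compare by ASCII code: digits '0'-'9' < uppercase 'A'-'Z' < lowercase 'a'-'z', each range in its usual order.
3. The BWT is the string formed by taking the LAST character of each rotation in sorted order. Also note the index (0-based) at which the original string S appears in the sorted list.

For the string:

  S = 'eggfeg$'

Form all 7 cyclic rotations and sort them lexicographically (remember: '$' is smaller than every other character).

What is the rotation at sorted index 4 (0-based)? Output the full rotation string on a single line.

All 7 rotations (rotation i = S[i:]+S[:i]):
  rot[0] = eggfeg$
  rot[1] = ggfeg$e
  rot[2] = gfeg$eg
  rot[3] = feg$egg
  rot[4] = eg$eggf
  rot[5] = g$eggfe
  rot[6] = $eggfeg
Sorted (with $ < everything):
  sorted[0] = $eggfeg
  sorted[1] = eg$eggf
  sorted[2] = eggfeg$
  sorted[3] = feg$egg
  sorted[4] = g$eggfe
  sorted[5] = gfeg$eg
  sorted[6] = ggfeg$e
sorted[4] = g$eggfe

Answer: g$eggfe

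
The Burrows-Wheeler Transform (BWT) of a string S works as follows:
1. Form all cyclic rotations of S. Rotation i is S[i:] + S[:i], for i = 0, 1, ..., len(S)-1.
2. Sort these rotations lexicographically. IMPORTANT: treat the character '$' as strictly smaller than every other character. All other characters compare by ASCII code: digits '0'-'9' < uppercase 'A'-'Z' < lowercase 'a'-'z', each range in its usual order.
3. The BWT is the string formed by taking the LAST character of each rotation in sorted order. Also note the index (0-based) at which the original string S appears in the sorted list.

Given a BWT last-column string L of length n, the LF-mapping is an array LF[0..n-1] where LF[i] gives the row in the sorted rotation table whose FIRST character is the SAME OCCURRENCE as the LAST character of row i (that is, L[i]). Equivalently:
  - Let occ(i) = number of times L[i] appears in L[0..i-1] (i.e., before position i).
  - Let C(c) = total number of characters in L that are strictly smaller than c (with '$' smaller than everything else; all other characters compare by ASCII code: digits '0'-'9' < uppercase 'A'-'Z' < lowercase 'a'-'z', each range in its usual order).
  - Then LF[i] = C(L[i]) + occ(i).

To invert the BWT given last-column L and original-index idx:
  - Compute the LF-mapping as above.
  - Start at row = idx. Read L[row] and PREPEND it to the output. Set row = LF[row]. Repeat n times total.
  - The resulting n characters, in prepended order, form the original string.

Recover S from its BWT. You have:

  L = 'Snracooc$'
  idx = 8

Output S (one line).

LF mapping: 1 5 8 2 3 6 7 4 0
Walk LF starting at row 8, prepending L[row]:
  step 1: row=8, L[8]='$', prepend. Next row=LF[8]=0
  step 2: row=0, L[0]='S', prepend. Next row=LF[0]=1
  step 3: row=1, L[1]='n', prepend. Next row=LF[1]=5
  step 4: row=5, L[5]='o', prepend. Next row=LF[5]=6
  step 5: row=6, L[6]='o', prepend. Next row=LF[6]=7
  step 6: row=7, L[7]='c', prepend. Next row=LF[7]=4
  step 7: row=4, L[4]='c', prepend. Next row=LF[4]=3
  step 8: row=3, L[3]='a', prepend. Next row=LF[3]=2
  step 9: row=2, L[2]='r', prepend. Next row=LF[2]=8
Reversed output: raccoonS$

Answer: raccoonS$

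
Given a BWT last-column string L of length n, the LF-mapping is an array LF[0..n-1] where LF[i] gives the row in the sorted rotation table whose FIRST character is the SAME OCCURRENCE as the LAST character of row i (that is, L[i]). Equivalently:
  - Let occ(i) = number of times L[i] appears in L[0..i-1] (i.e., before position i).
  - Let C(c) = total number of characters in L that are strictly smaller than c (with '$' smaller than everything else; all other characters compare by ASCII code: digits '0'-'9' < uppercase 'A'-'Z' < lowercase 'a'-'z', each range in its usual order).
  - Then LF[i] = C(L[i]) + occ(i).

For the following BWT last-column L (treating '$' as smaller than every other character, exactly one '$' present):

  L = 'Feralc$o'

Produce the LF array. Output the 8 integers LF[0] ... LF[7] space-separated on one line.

Answer: 1 4 7 2 5 3 0 6

Derivation:
Char counts: '$':1, 'F':1, 'a':1, 'c':1, 'e':1, 'l':1, 'o':1, 'r':1
C (first-col start): C('$')=0, C('F')=1, C('a')=2, C('c')=3, C('e')=4, C('l')=5, C('o')=6, C('r')=7
L[0]='F': occ=0, LF[0]=C('F')+0=1+0=1
L[1]='e': occ=0, LF[1]=C('e')+0=4+0=4
L[2]='r': occ=0, LF[2]=C('r')+0=7+0=7
L[3]='a': occ=0, LF[3]=C('a')+0=2+0=2
L[4]='l': occ=0, LF[4]=C('l')+0=5+0=5
L[5]='c': occ=0, LF[5]=C('c')+0=3+0=3
L[6]='$': occ=0, LF[6]=C('$')+0=0+0=0
L[7]='o': occ=0, LF[7]=C('o')+0=6+0=6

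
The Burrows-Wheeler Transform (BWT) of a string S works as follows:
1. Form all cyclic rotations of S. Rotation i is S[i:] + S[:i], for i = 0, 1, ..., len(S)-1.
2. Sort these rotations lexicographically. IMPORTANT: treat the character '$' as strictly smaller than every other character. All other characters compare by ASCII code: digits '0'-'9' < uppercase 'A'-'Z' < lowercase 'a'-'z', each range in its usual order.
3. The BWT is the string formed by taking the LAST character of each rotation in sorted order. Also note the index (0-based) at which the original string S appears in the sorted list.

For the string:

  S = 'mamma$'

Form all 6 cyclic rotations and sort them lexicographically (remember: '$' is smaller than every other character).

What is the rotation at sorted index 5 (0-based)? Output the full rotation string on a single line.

All 6 rotations (rotation i = S[i:]+S[:i]):
  rot[0] = mamma$
  rot[1] = amma$m
  rot[2] = mma$ma
  rot[3] = ma$mam
  rot[4] = a$mamm
  rot[5] = $mamma
Sorted (with $ < everything):
  sorted[0] = $mamma
  sorted[1] = a$mamm
  sorted[2] = amma$m
  sorted[3] = ma$mam
  sorted[4] = mamma$
  sorted[5] = mma$ma
sorted[5] = mma$ma

Answer: mma$ma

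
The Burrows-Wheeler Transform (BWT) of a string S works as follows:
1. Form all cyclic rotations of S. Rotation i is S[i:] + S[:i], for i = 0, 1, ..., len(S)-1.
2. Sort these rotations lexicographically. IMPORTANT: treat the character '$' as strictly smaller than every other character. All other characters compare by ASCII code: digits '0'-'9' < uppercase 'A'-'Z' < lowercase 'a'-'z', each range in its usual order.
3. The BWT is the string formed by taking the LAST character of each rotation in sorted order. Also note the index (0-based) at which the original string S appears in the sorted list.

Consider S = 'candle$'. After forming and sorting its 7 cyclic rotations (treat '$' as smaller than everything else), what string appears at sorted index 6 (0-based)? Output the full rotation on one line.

Answer: ndle$ca

Derivation:
All 7 rotations (rotation i = S[i:]+S[:i]):
  rot[0] = candle$
  rot[1] = andle$c
  rot[2] = ndle$ca
  rot[3] = dle$can
  rot[4] = le$cand
  rot[5] = e$candl
  rot[6] = $candle
Sorted (with $ < everything):
  sorted[0] = $candle
  sorted[1] = andle$c
  sorted[2] = candle$
  sorted[3] = dle$can
  sorted[4] = e$candl
  sorted[5] = le$cand
  sorted[6] = ndle$ca
sorted[6] = ndle$ca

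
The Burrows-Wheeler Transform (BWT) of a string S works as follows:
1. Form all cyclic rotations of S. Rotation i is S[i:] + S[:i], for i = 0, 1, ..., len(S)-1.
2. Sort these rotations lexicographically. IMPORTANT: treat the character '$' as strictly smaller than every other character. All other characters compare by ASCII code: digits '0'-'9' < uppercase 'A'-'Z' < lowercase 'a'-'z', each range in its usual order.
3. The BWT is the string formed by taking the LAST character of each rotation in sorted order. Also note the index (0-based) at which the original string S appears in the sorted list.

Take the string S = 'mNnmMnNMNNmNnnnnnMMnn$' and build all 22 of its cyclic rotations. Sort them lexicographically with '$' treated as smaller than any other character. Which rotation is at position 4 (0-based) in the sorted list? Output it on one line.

All 22 rotations (rotation i = S[i:]+S[:i]):
  rot[0] = mNnmMnNMNNmNnnnnnMMnn$
  rot[1] = NnmMnNMNNmNnnnnnMMnn$m
  rot[2] = nmMnNMNNmNnnnnnMMnn$mN
  rot[3] = mMnNMNNmNnnnnnMMnn$mNn
  rot[4] = MnNMNNmNnnnnnMMnn$mNnm
  rot[5] = nNMNNmNnnnnnMMnn$mNnmM
  rot[6] = NMNNmNnnnnnMMnn$mNnmMn
  rot[7] = MNNmNnnnnnMMnn$mNnmMnN
  rot[8] = NNmNnnnnnMMnn$mNnmMnNM
  rot[9] = NmNnnnnnMMnn$mNnmMnNMN
  rot[10] = mNnnnnnMMnn$mNnmMnNMNN
  rot[11] = NnnnnnMMnn$mNnmMnNMNNm
  rot[12] = nnnnnMMnn$mNnmMnNMNNmN
  rot[13] = nnnnMMnn$mNnmMnNMNNmNn
  rot[14] = nnnMMnn$mNnmMnNMNNmNnn
  rot[15] = nnMMnn$mNnmMnNMNNmNnnn
  rot[16] = nMMnn$mNnmMnNMNNmNnnnn
  rot[17] = MMnn$mNnmMnNMNNmNnnnnn
  rot[18] = Mnn$mNnmMnNMNNmNnnnnnM
  rot[19] = nn$mNnmMnNMNNmNnnnnnMM
  rot[20] = n$mNnmMnNMNNmNnnnnnMMn
  rot[21] = $mNnmMnNMNNmNnnnnnMMnn
Sorted (with $ < everything):
  sorted[0] = $mNnmMnNMNNmNnnnnnMMnn
  sorted[1] = MMnn$mNnmMnNMNNmNnnnnn
  sorted[2] = MNNmNnnnnnMMnn$mNnmMnN
  sorted[3] = MnNMNNmNnnnnnMMnn$mNnm
  sorted[4] = Mnn$mNnmMnNMNNmNnnnnnM
  sorted[5] = NMNNmNnnnnnMMnn$mNnmMn
  sorted[6] = NNmNnnnnnMMnn$mNnmMnNM
  sorted[7] = NmNnnnnnMMnn$mNnmMnNMN
  sorted[8] = NnmMnNMNNmNnnnnnMMnn$m
  sorted[9] = NnnnnnMMnn$mNnmMnNMNNm
  sorted[10] = mMnNMNNmNnnnnnMMnn$mNn
  sorted[11] = mNnmMnNMNNmNnnnnnMMnn$
  sorted[12] = mNnnnnnMMnn$mNnmMnNMNN
  sorted[13] = n$mNnmMnNMNNmNnnnnnMMn
  sorted[14] = nMMnn$mNnmMnNMNNmNnnnn
  sorted[15] = nNMNNmNnnnnnMMnn$mNnmM
  sorted[16] = nmMnNMNNmNnnnnnMMnn$mN
  sorted[17] = nn$mNnmMnNMNNmNnnnnnMM
  sorted[18] = nnMMnn$mNnmMnNMNNmNnnn
  sorted[19] = nnnMMnn$mNnmMnNMNNmNnn
  sorted[20] = nnnnMMnn$mNnmMnNMNNmNn
  sorted[21] = nnnnnMMnn$mNnmMnNMNNmN
sorted[4] = Mnn$mNnmMnNMNNmNnnnnnM

Answer: Mnn$mNnmMnNMNNmNnnnnnM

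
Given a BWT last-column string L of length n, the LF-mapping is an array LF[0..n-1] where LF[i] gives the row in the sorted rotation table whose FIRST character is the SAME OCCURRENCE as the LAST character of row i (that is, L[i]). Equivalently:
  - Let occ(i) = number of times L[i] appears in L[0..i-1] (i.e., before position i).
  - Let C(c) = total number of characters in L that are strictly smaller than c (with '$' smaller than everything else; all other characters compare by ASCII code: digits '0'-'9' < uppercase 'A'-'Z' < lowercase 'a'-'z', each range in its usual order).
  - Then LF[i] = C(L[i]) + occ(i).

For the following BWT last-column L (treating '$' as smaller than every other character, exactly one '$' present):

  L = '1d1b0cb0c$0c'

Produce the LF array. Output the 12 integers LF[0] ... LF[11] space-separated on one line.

Answer: 4 11 5 6 1 8 7 2 9 0 3 10

Derivation:
Char counts: '$':1, '0':3, '1':2, 'b':2, 'c':3, 'd':1
C (first-col start): C('$')=0, C('0')=1, C('1')=4, C('b')=6, C('c')=8, C('d')=11
L[0]='1': occ=0, LF[0]=C('1')+0=4+0=4
L[1]='d': occ=0, LF[1]=C('d')+0=11+0=11
L[2]='1': occ=1, LF[2]=C('1')+1=4+1=5
L[3]='b': occ=0, LF[3]=C('b')+0=6+0=6
L[4]='0': occ=0, LF[4]=C('0')+0=1+0=1
L[5]='c': occ=0, LF[5]=C('c')+0=8+0=8
L[6]='b': occ=1, LF[6]=C('b')+1=6+1=7
L[7]='0': occ=1, LF[7]=C('0')+1=1+1=2
L[8]='c': occ=1, LF[8]=C('c')+1=8+1=9
L[9]='$': occ=0, LF[9]=C('$')+0=0+0=0
L[10]='0': occ=2, LF[10]=C('0')+2=1+2=3
L[11]='c': occ=2, LF[11]=C('c')+2=8+2=10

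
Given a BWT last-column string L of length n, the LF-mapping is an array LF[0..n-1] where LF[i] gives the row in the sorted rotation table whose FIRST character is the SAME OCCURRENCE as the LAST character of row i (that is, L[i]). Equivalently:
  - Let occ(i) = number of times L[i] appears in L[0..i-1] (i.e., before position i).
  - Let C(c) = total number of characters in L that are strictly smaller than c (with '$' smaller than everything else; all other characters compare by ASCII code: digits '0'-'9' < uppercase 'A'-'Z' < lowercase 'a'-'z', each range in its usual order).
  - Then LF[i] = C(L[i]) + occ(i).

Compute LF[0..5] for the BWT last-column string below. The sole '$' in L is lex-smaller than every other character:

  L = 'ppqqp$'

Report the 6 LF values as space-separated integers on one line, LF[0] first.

Answer: 1 2 4 5 3 0

Derivation:
Char counts: '$':1, 'p':3, 'q':2
C (first-col start): C('$')=0, C('p')=1, C('q')=4
L[0]='p': occ=0, LF[0]=C('p')+0=1+0=1
L[1]='p': occ=1, LF[1]=C('p')+1=1+1=2
L[2]='q': occ=0, LF[2]=C('q')+0=4+0=4
L[3]='q': occ=1, LF[3]=C('q')+1=4+1=5
L[4]='p': occ=2, LF[4]=C('p')+2=1+2=3
L[5]='$': occ=0, LF[5]=C('$')+0=0+0=0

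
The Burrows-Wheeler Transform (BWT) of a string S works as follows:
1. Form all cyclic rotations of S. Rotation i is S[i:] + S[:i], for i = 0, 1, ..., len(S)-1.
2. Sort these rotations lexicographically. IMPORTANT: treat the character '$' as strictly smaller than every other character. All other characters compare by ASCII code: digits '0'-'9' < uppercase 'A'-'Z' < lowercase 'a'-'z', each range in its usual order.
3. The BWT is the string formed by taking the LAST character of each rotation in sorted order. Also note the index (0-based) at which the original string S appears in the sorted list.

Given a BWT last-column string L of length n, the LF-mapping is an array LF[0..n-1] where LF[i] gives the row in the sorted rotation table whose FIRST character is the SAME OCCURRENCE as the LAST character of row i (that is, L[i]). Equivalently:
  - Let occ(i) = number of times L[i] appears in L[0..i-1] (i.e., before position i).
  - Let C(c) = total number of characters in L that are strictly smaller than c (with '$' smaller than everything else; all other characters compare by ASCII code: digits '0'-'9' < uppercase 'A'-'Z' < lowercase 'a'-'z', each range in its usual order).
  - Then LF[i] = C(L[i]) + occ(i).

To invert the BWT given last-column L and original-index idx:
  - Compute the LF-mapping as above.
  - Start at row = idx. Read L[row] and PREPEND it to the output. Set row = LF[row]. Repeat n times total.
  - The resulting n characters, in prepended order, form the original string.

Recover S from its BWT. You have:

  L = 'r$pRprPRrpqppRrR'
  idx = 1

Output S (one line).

LF mapping: 12 0 6 2 7 13 1 3 14 8 11 9 10 4 15 5
Walk LF starting at row 1, prepending L[row]:
  step 1: row=1, L[1]='$', prepend. Next row=LF[1]=0
  step 2: row=0, L[0]='r', prepend. Next row=LF[0]=12
  step 3: row=12, L[12]='p', prepend. Next row=LF[12]=10
  step 4: row=10, L[10]='q', prepend. Next row=LF[10]=11
  step 5: row=11, L[11]='p', prepend. Next row=LF[11]=9
  step 6: row=9, L[9]='p', prepend. Next row=LF[9]=8
  step 7: row=8, L[8]='r', prepend. Next row=LF[8]=14
  step 8: row=14, L[14]='r', prepend. Next row=LF[14]=15
  step 9: row=15, L[15]='R', prepend. Next row=LF[15]=5
  step 10: row=5, L[5]='r', prepend. Next row=LF[5]=13
  step 11: row=13, L[13]='R', prepend. Next row=LF[13]=4
  step 12: row=4, L[4]='p', prepend. Next row=LF[4]=7
  step 13: row=7, L[7]='R', prepend. Next row=LF[7]=3
  step 14: row=3, L[3]='R', prepend. Next row=LF[3]=2
  step 15: row=2, L[2]='p', prepend. Next row=LF[2]=6
  step 16: row=6, L[6]='P', prepend. Next row=LF[6]=1
Reversed output: PpRRpRrRrrppqpr$

Answer: PpRRpRrRrrppqpr$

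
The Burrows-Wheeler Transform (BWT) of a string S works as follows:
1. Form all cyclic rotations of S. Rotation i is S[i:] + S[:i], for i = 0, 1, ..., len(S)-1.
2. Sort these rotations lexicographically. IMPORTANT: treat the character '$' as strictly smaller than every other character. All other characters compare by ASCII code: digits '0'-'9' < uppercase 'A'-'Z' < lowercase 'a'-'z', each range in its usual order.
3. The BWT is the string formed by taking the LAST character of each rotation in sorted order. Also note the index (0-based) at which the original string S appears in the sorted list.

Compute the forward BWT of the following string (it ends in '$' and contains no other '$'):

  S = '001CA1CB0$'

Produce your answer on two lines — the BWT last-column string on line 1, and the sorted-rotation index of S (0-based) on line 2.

All 10 rotations (rotation i = S[i:]+S[:i]):
  rot[0] = 001CA1CB0$
  rot[1] = 01CA1CB0$0
  rot[2] = 1CA1CB0$00
  rot[3] = CA1CB0$001
  rot[4] = A1CB0$001C
  rot[5] = 1CB0$001CA
  rot[6] = CB0$001CA1
  rot[7] = B0$001CA1C
  rot[8] = 0$001CA1CB
  rot[9] = $001CA1CB0
Sorted (with $ < everything):
  sorted[0] = $001CA1CB0  (last char: '0')
  sorted[1] = 0$001CA1CB  (last char: 'B')
  sorted[2] = 001CA1CB0$  (last char: '$')
  sorted[3] = 01CA1CB0$0  (last char: '0')
  sorted[4] = 1CA1CB0$00  (last char: '0')
  sorted[5] = 1CB0$001CA  (last char: 'A')
  sorted[6] = A1CB0$001C  (last char: 'C')
  sorted[7] = B0$001CA1C  (last char: 'C')
  sorted[8] = CA1CB0$001  (last char: '1')
  sorted[9] = CB0$001CA1  (last char: '1')
Last column: 0B$00ACC11
Original string S is at sorted index 2

Answer: 0B$00ACC11
2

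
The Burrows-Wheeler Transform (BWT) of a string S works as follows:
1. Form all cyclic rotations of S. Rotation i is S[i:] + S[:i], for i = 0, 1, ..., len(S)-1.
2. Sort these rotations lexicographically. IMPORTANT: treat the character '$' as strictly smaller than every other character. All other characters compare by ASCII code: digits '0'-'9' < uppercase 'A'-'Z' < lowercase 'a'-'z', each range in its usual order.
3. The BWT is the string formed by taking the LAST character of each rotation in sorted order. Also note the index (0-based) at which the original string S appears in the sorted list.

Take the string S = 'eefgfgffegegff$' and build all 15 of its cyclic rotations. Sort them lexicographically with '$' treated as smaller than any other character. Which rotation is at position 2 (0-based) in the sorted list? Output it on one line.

Answer: efgfgffegegff$e

Derivation:
All 15 rotations (rotation i = S[i:]+S[:i]):
  rot[0] = eefgfgffegegff$
  rot[1] = efgfgffegegff$e
  rot[2] = fgfgffegegff$ee
  rot[3] = gfgffegegff$eef
  rot[4] = fgffegegff$eefg
  rot[5] = gffegegff$eefgf
  rot[6] = ffegegff$eefgfg
  rot[7] = fegegff$eefgfgf
  rot[8] = egegff$eefgfgff
  rot[9] = gegff$eefgfgffe
  rot[10] = egff$eefgfgffeg
  rot[11] = gff$eefgfgffege
  rot[12] = ff$eefgfgffegeg
  rot[13] = f$eefgfgffegegf
  rot[14] = $eefgfgffegegff
Sorted (with $ < everything):
  sorted[0] = $eefgfgffegegff
  sorted[1] = eefgfgffegegff$
  sorted[2] = efgfgffegegff$e
  sorted[3] = egegff$eefgfgff
  sorted[4] = egff$eefgfgffeg
  sorted[5] = f$eefgfgffegegf
  sorted[6] = fegegff$eefgfgf
  sorted[7] = ff$eefgfgffegeg
  sorted[8] = ffegegff$eefgfg
  sorted[9] = fgffegegff$eefg
  sorted[10] = fgfgffegegff$ee
  sorted[11] = gegff$eefgfgffe
  sorted[12] = gff$eefgfgffege
  sorted[13] = gffegegff$eefgf
  sorted[14] = gfgffegegff$eef
sorted[2] = efgfgffegegff$e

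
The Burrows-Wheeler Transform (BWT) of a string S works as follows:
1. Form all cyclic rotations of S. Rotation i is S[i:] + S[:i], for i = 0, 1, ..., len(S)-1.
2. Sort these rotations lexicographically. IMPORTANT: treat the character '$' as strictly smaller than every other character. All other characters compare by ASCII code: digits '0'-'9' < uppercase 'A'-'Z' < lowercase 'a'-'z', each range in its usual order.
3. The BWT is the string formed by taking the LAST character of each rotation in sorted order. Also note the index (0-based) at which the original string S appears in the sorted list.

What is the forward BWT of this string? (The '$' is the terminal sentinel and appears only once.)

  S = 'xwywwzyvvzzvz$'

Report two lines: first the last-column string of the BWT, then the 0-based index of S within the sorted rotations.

All 14 rotations (rotation i = S[i:]+S[:i]):
  rot[0] = xwywwzyvvzzvz$
  rot[1] = wywwzyvvzzvz$x
  rot[2] = ywwzyvvzzvz$xw
  rot[3] = wwzyvvzzvz$xwy
  rot[4] = wzyvvzzvz$xwyw
  rot[5] = zyvvzzvz$xwyww
  rot[6] = yvvzzvz$xwywwz
  rot[7] = vvzzvz$xwywwzy
  rot[8] = vzzvz$xwywwzyv
  rot[9] = zzvz$xwywwzyvv
  rot[10] = zvz$xwywwzyvvz
  rot[11] = vz$xwywwzyvvzz
  rot[12] = z$xwywwzyvvzzv
  rot[13] = $xwywwzyvvzzvz
Sorted (with $ < everything):
  sorted[0] = $xwywwzyvvzzvz  (last char: 'z')
  sorted[1] = vvzzvz$xwywwzy  (last char: 'y')
  sorted[2] = vz$xwywwzyvvzz  (last char: 'z')
  sorted[3] = vzzvz$xwywwzyv  (last char: 'v')
  sorted[4] = wwzyvvzzvz$xwy  (last char: 'y')
  sorted[5] = wywwzyvvzzvz$x  (last char: 'x')
  sorted[6] = wzyvvzzvz$xwyw  (last char: 'w')
  sorted[7] = xwywwzyvvzzvz$  (last char: '$')
  sorted[8] = yvvzzvz$xwywwz  (last char: 'z')
  sorted[9] = ywwzyvvzzvz$xw  (last char: 'w')
  sorted[10] = z$xwywwzyvvzzv  (last char: 'v')
  sorted[11] = zvz$xwywwzyvvz  (last char: 'z')
  sorted[12] = zyvvzzvz$xwyww  (last char: 'w')
  sorted[13] = zzvz$xwywwzyvv  (last char: 'v')
Last column: zyzvyxw$zwvzwv
Original string S is at sorted index 7

Answer: zyzvyxw$zwvzwv
7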